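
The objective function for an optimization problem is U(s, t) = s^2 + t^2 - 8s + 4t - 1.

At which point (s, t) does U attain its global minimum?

U(s,t) separates as P(s) + Q(t) − 1, so its minimum is min P + min Q − 1.
P'(s) = 2s - 8 vanishes at s ∈ {4}; Q'(t) = 2(t + 2) vanishes at t ∈ {-2}.
Local minima of P (where P''>0): P(4)=-16. Local minima of Q: Q(-2)=-4.
So the global minimum of U is P(4) + Q(-2) − 1 = -16 − 4 − 1 = -21, attained at (4, -2).

(4, -2)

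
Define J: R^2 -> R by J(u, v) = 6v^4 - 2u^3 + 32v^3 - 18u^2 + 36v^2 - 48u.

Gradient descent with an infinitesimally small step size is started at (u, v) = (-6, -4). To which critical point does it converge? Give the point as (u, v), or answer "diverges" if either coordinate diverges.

(-4, -3)

J is separable, so gradient descent decouples: u follows -∂J/∂u, v follows -∂J/∂v.
∂J/∂u = -6(u + 2)(u + 4); at u=-6 this is -48, so u increases.
∂J/∂v = 24v(v + 1)(v + 3); at v=-4 this is -288, so v increases.
u converges to its nearest critical value -4 (a local min of the u-part); v converges to -3. The iterate converges to (-4, -3).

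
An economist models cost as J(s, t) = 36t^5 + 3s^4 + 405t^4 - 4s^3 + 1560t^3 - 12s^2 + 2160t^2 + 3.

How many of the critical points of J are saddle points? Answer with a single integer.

6

J separates as a function of s plus a function of t, so ∇J=0 decouples.
∂J/∂s = 12s(s - 2)(s + 1) = 0 at s ∈ {-1, 0, 2}; ∂J/∂t = 180t(t + 2)(t + 3)(t + 4) = 0 at t ∈ {-4, -3, -2, 0}.
The Hessian is diagonal: diag(J_ss, J_tt). Second derivatives: J_ss(-1)=36, J_ss(0)=-24, J_ss(2)=72; J_tt(-4)=-1440, J_tt(-3)=540, J_tt(-2)=-720, J_tt(0)=4320.
Saddle points occur where the two diagonal entries have opposite signs: (-1, -4), (-1, -2), (0, -3), (0, 0), (2, -4), (2, -2). Count: 6.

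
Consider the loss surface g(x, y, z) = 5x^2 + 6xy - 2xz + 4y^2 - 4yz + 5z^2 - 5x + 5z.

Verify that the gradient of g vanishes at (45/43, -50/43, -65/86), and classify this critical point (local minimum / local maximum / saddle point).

∇g = (10x + 6y - 2z - 5, 6x + 8y - 4z, -2x - 4y + 10z + 5); substituting (45/43, -50/43, -65/86) gives ∇g = (0, 0, 0), so (45/43, -50/43, -65/86) is indeed a critical point.
The Hessian is constant: H = [[10, 6, -2], [6, 8, -4], [-2, -4, 10]].
Leading principal minors: Δ₁ = 10, Δ₂ = 44, Δ₃ = 344.
All leading minors are positive, so H is positive definite: a local minimum.

local minimum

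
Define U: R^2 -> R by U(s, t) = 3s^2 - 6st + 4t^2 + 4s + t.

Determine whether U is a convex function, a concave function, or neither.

U is quadratic, so its Hessian is the constant matrix H = [[6, -6], [-6, 8]].
det(H) = 12, tr(H) = 14.
det(H) > 0 and tr(H) > 0, so H is positive definite everywhere: convex.

convex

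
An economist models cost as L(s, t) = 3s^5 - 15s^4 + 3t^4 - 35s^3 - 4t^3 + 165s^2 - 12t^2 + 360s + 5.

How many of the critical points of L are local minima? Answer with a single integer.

4

L separates as a function of s plus a function of t, so ∇L=0 decouples.
∂L/∂s = 15(s - 4)(s - 3)(s + 1)(s + 2) = 0 at s ∈ {-2, -1, 3, 4}; ∂L/∂t = 12t(t - 2)(t + 1) = 0 at t ∈ {-1, 0, 2}.
The Hessian is diagonal: diag(L_ss, L_tt). Second derivatives: L_ss(-2)=-450, L_ss(-1)=300, L_ss(3)=-300, L_ss(4)=450; L_tt(-1)=36, L_tt(0)=-24, L_tt(2)=72.
Local minima occur where both diagonal entries positive: (-1, -1), (-1, 2), (4, -1), (4, 2). Count: 4.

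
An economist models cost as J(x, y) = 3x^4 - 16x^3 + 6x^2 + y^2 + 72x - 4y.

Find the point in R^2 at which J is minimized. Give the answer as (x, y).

J(x,y) separates as P(x) + Q(y), so its minimum is min P + min Q.
P'(x) = 12(x - 3)(x - 2)(x + 1) vanishes at x ∈ {-1, 2, 3}; Q'(y) = 2y - 4 vanishes at y ∈ {2}.
Local minima of P (where P''>0): P(-1)=-47, P(3)=81. Local minima of Q: Q(2)=-4.
So the global minimum of J is P(-1) + Q(2) = -47 − 4 = -51, attained at (-1, 2).

(-1, 2)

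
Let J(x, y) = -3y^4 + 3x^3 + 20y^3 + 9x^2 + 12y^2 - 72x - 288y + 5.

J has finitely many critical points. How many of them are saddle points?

3

J separates as a function of x plus a function of y, so ∇J=0 decouples.
∂J/∂x = 9(x - 2)(x + 4) = 0 at x ∈ {-4, 2}; ∂J/∂y = -12(y - 4)(y - 3)(y + 2) = 0 at y ∈ {-2, 3, 4}.
The Hessian is diagonal: diag(J_xx, J_yy). Second derivatives: J_xx(-4)=-54, J_xx(2)=54; J_yy(-2)=-360, J_yy(3)=60, J_yy(4)=-72.
Saddle points occur where the two diagonal entries have opposite signs: (-4, 3), (2, -2), (2, 4). Count: 3.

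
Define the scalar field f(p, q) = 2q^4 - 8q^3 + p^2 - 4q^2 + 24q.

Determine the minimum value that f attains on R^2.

f(p,q) separates as A(p) + B(q), so its minimum is min A + min B.
A'(p) = 2p vanishes at p ∈ {0}; B'(q) = 8(q - 3)(q - 1)(q + 1) vanishes at q ∈ {-1, 1, 3}.
Local minima of A (where A''>0): A(0)=0. Local minima of B: B(-1)=-18, B(3)=-18.
So the global minimum of f is A(0) + B(-1) = 0 − 18 = -18, attained at (0, -1).

-18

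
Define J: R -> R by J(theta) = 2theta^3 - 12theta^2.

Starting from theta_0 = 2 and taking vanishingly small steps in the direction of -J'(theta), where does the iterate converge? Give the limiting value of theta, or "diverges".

4

J'(theta) = 6theta(theta - 4), so J'(2) = -24.
Gradient descent moves in the -J' direction, i.e. theta is increasing.
The nearest critical point in that direction is theta = 4, where J'' = 24 > 0 (a local minimum). The iterate converges there.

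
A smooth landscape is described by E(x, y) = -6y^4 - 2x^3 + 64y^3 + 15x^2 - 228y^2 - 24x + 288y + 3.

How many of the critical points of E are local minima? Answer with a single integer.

1

E separates as a function of x plus a function of y, so ∇E=0 decouples.
∂E/∂x = -6(x - 4)(x - 1) = 0 at x ∈ {1, 4}; ∂E/∂y = -24(y - 4)(y - 3)(y - 1) = 0 at y ∈ {1, 3, 4}.
The Hessian is diagonal: diag(E_xx, E_yy). Second derivatives: E_xx(1)=18, E_xx(4)=-18; E_yy(1)=-144, E_yy(3)=48, E_yy(4)=-72.
Local minima occur where both diagonal entries positive: (1, 3). Count: 1.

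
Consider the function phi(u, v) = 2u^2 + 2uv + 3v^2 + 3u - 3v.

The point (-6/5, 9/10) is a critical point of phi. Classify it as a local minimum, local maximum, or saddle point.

local minimum

The Hessian of phi is constant: H = [[4, 2], [2, 6]].
det(H) = 4·6 − 2² = 20.
det(H) > 0 and tr(H) = 10 > 0, so H is positive definite and the point is a local minimum.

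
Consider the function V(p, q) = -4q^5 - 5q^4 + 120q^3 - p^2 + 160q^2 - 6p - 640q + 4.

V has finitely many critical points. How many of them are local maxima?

2

V separates as a function of p plus a function of q, so ∇V=0 decouples.
∂V/∂p = -2(p + 3) = 0 at p ∈ {-3}; ∂V/∂q = -20(q - 4)(q - 1)(q + 2)(q + 4) = 0 at q ∈ {-4, -2, 1, 4}.
The Hessian is diagonal: diag(V_pp, V_qq). Second derivatives: V_pp(-3)=-2; V_qq(-4)=1600, V_qq(-2)=-720, V_qq(1)=900, V_qq(4)=-2880.
Local maxima occur where both diagonal entries negative: (-3, -2), (-3, 4). Count: 2.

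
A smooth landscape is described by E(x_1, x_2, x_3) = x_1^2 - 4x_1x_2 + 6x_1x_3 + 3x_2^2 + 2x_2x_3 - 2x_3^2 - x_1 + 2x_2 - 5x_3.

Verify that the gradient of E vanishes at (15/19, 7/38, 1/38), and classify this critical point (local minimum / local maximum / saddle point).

saddle point

∇E = (2x_1 - 4x_2 + 6x_3 - 1, -4x_1 + 6x_2 + 2x_3 + 2, 6x_1 + 2x_2 - 4x_3 - 5); substituting (15/19, 7/38, 1/38) gives ∇E = (0, 0, 0), so (15/19, 7/38, 1/38) is indeed a critical point.
The Hessian is constant: H = [[2, -4, 6], [-4, 6, 2], [6, 2, -4]].
Leading principal minors: Δ₁ = 2, Δ₂ = -4, Δ₃ = -304.
The minors fit neither the all-positive nor the alternating-sign pattern, so H is indefinite: a saddle point.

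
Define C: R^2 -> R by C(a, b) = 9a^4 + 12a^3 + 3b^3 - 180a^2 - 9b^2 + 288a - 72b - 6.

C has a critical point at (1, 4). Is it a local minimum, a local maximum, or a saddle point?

saddle point

The mixed partial ∂²C/∂a∂b is 0, so the Hessian at any point is diag(C_aa, C_bb) = diag(36(3a^2 + 2a - 10), 18(b - 1)).
At (1, 4): H = diag(-180, 54).
The eigenvalues have opposite signs, so H is indefinite: a saddle point.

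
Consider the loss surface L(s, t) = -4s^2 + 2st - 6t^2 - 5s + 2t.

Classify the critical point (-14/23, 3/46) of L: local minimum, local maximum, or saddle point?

The Hessian of L is constant: H = [[-8, 2], [2, -12]].
det(H) = (-8)·(-12) − 2² = 92.
det(H) > 0 and tr(H) = -20 < 0, so H is negative definite and the point is a local maximum.

local maximum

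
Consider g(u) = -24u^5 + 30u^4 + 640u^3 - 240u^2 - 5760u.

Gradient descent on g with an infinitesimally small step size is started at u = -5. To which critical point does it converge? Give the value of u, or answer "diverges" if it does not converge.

g'(u) = -120(u - 4)(u - 2)(u + 2)(u + 3), so g'(-5) = -45360.
Gradient descent moves in the -g' direction, i.e. u is increasing.
The nearest critical point in that direction is u = -3, where g'' = 4200 > 0 (a local minimum). The iterate converges there.

-3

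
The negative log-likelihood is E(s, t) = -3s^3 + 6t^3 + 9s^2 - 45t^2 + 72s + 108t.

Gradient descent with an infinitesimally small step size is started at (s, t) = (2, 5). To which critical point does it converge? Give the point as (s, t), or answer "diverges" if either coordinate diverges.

(-2, 3)

E is separable, so gradient descent decouples: s follows -∂E/∂s, t follows -∂E/∂t.
∂E/∂s = -9(s - 4)(s + 2); at s=2 this is 72, so s decreases.
∂E/∂t = 18(t - 3)(t - 2); at t=5 this is 108, so t decreases.
s converges to its nearest critical value -2 (a local min of the s-part); t converges to 3. The iterate converges to (-2, 3).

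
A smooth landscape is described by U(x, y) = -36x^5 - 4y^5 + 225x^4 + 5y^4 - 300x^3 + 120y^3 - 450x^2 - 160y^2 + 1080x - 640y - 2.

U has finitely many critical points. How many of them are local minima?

U separates as a function of x plus a function of y, so ∇U=0 decouples.
∂U/∂x = -180(x - 3)(x - 2)(x - 1)(x + 1) = 0 at x ∈ {-1, 1, 2, 3}; ∂U/∂y = -20(y - 4)(y - 2)(y + 1)(y + 4) = 0 at y ∈ {-4, -1, 2, 4}.
The Hessian is diagonal: diag(U_xx, U_yy). Second derivatives: U_xx(-1)=4320, U_xx(1)=-720, U_xx(2)=540, U_xx(3)=-1440; U_yy(-4)=2880, U_yy(-1)=-900, U_yy(2)=720, U_yy(4)=-1600.
Local minima occur where both diagonal entries positive: (-1, -4), (-1, 2), (2, -4), (2, 2). Count: 4.

4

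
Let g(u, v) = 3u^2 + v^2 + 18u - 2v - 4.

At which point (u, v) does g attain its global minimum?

(-3, 1)

g(u,v) separates as P(u) + Q(v) − 4, so its minimum is min P + min Q − 4.
P'(u) = 6u + 18 vanishes at u ∈ {-3}; Q'(v) = 2v - 2 vanishes at v ∈ {1}.
Local minima of P (where P''>0): P(-3)=-27. Local minima of Q: Q(1)=-1.
So the global minimum of g is P(-3) + Q(1) − 4 = -27 − 1 − 4 = -32, attained at (-3, 1).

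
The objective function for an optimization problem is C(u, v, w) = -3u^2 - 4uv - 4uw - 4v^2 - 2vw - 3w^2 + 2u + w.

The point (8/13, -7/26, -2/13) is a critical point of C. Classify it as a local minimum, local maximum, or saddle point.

The Hessian is constant: H = [[-6, -4, -4], [-4, -8, -2], [-4, -2, -6]].
Leading principal minors: Δ₁ = -6, Δ₂ = 32, Δ₃ = -104.
The minors alternate sign starting negative (−, +, −), so H is negative definite: a local maximum.

local maximum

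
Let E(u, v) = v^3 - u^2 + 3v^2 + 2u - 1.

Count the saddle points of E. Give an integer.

E separates as a function of u plus a function of v, so ∇E=0 decouples.
∂E/∂u = -2(u - 1) = 0 at u ∈ {1}; ∂E/∂v = 3v(v + 2) = 0 at v ∈ {-2, 0}.
The Hessian is diagonal: diag(E_uu, E_vv). Second derivatives: E_uu(1)=-2; E_vv(-2)=-6, E_vv(0)=6.
Saddle points occur where the two diagonal entries have opposite signs: (1, 0). Count: 1.

1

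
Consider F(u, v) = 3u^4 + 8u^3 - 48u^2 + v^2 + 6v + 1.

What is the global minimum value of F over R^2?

-520

F(u,v) separates as P(u) + Q(v) + 1, so its minimum is min P + min Q + 1.
P'(u) = 12u(u - 2)(u + 4) vanishes at u ∈ {-4, 0, 2}; Q'(v) = 2v + 6 vanishes at v ∈ {-3}.
Local minima of P (where P''>0): P(-4)=-512, P(2)=-80. Local minima of Q: Q(-3)=-9.
So the global minimum of F is P(-4) + Q(-3) + 1 = -512 − 9 + 1 = -520, attained at (-4, -3).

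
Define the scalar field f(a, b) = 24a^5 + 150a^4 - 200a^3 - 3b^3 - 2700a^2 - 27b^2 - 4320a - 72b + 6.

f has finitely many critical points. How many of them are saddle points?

f separates as a function of a plus a function of b, so ∇f=0 decouples.
∂f/∂a = 120(a - 3)(a + 1)(a + 3)(a + 4) = 0 at a ∈ {-4, -3, -1, 3}; ∂f/∂b = -9(b + 2)(b + 4) = 0 at b ∈ {-4, -2}.
The Hessian is diagonal: diag(f_aa, f_bb). Second derivatives: f_aa(-4)=-2520, f_aa(-3)=1440, f_aa(-1)=-2880, f_aa(3)=20160; f_bb(-4)=18, f_bb(-2)=-18.
Saddle points occur where the two diagonal entries have opposite signs: (-4, -4), (-3, -2), (-1, -4), (3, -2). Count: 4.

4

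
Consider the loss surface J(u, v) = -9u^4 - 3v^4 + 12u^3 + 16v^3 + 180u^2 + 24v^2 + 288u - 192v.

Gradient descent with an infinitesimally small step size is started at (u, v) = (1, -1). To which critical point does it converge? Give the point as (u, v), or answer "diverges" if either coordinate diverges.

(-1, 2)

J is separable, so gradient descent decouples: u follows -∂J/∂u, v follows -∂J/∂v.
∂J/∂u = -36(u - 4)(u + 1)(u + 2); at u=1 this is 648, so u decreases.
∂J/∂v = -12(v - 4)(v - 2)(v + 2); at v=-1 this is -180, so v increases.
u converges to its nearest critical value -1 (a local min of the u-part); v converges to 2. The iterate converges to (-1, 2).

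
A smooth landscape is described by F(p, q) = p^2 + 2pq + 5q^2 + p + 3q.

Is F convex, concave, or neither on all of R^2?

convex

F is quadratic, so its Hessian is the constant matrix H = [[2, 2], [2, 10]].
det(H) = 16, tr(H) = 12.
det(H) > 0 and tr(H) > 0, so H is positive definite everywhere: convex.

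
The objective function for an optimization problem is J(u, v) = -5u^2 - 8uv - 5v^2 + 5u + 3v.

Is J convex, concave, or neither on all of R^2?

J is quadratic, so its Hessian is the constant matrix H = [[-10, -8], [-8, -10]].
det(H) = 36, tr(H) = -20.
det(H) > 0 and tr(H) < 0, so H is negative definite everywhere: concave.

concave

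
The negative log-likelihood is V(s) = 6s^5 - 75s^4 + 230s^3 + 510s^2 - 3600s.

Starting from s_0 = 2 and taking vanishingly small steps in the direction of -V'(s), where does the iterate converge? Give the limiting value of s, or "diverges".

V'(s) = 30(s - 5)(s - 4)(s - 3)(s + 2), so V'(2) = -720.
Gradient descent moves in the -V' direction, i.e. s is increasing.
The nearest critical point in that direction is s = 3, where V'' = 300 > 0 (a local minimum). The iterate converges there.

3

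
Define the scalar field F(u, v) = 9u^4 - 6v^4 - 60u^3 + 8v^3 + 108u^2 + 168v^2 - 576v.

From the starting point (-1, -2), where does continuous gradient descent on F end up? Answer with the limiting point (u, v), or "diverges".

(0, 2)

F is separable, so gradient descent decouples: u follows -∂F/∂u, v follows -∂F/∂v.
∂F/∂u = 36u(u - 3)(u - 2); at u=-1 this is -432, so u increases.
∂F/∂v = -24(v - 3)(v - 2)(v + 4); at v=-2 this is -960, so v increases.
u converges to its nearest critical value 0 (a local min of the u-part); v converges to 2. The iterate converges to (0, 2).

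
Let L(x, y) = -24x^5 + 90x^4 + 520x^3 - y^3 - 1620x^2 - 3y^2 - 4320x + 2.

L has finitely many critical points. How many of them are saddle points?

L separates as a function of x plus a function of y, so ∇L=0 decouples.
∂L/∂x = -120(x - 4)(x - 3)(x + 1)(x + 3) = 0 at x ∈ {-3, -1, 3, 4}; ∂L/∂y = -3y(y + 2) = 0 at y ∈ {-2, 0}.
The Hessian is diagonal: diag(L_xx, L_yy). Second derivatives: L_xx(-3)=10080, L_xx(-1)=-4800, L_xx(3)=2880, L_xx(4)=-4200; L_yy(-2)=6, L_yy(0)=-6.
Saddle points occur where the two diagonal entries have opposite signs: (-3, 0), (-1, -2), (3, 0), (4, -2). Count: 4.

4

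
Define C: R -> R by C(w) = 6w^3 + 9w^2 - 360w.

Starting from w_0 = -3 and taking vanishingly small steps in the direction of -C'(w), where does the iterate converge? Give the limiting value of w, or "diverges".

C'(w) = 18(w - 4)(w + 5), so C'(-3) = -252.
Gradient descent moves in the -C' direction, i.e. w is increasing.
The nearest critical point in that direction is w = 4, where C'' = 162 > 0 (a local minimum). The iterate converges there.

4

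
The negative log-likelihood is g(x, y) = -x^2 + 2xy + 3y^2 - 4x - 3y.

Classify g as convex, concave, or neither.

g is quadratic, so its Hessian is the constant matrix H = [[-2, 2], [2, 6]].
det(H) = -16, tr(H) = 4.
det(H) < 0, so H is indefinite: neither convex nor concave.

neither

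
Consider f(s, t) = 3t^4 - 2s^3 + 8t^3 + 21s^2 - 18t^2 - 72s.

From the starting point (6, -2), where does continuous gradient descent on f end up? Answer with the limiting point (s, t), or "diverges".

f is separable, so gradient descent decouples: s follows -∂f/∂s, t follows -∂f/∂t.
∂f/∂s = -6(s - 4)(s - 3); at s=6 this is -36, so s increases.
∂f/∂t = 12t(t - 1)(t + 3); at t=-2 this is 72, so t decreases.
The s-coordinate has no critical point in that direction and runs off to infinity.

diverges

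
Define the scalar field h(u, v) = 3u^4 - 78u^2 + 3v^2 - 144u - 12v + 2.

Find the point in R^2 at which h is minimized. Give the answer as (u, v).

h(u,v) separates as P(u) + Q(v) + 2, so its minimum is min P + min Q + 2.
P'(u) = 12(u - 4)(u + 1)(u + 3) vanishes at u ∈ {-3, -1, 4}; Q'(v) = 6v - 12 vanishes at v ∈ {2}.
Local minima of P (where P''>0): P(-3)=-27, P(4)=-1056. Local minima of Q: Q(2)=-12.
So the global minimum of h is P(4) + Q(2) + 2 = -1056 − 12 + 2 = -1066, attained at (4, 2).

(4, 2)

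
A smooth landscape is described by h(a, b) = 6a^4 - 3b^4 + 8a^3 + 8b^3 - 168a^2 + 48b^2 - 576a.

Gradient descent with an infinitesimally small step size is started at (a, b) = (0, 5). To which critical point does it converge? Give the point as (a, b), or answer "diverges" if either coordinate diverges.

diverges

h is separable, so gradient descent decouples: a follows -∂h/∂a, b follows -∂h/∂b.
∂h/∂a = 24(a - 4)(a + 2)(a + 3); at a=0 this is -576, so a increases.
∂h/∂b = -12b(b - 4)(b + 2); at b=5 this is -420, so b increases.
The b-coordinate has no critical point in that direction and runs off to infinity.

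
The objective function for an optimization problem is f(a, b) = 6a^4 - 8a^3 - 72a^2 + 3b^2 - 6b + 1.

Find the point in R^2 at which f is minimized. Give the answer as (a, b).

f(a,b) separates as P(a) + Q(b) + 1, so its minimum is min P + min Q + 1.
P'(a) = 24a(a - 3)(a + 2) vanishes at a ∈ {-2, 0, 3}; Q'(b) = 6b - 6 vanishes at b ∈ {1}.
Local minima of P (where P''>0): P(-2)=-128, P(3)=-378. Local minima of Q: Q(1)=-3.
So the global minimum of f is P(3) + Q(1) + 1 = -378 − 3 + 1 = -380, attained at (3, 1).

(3, 1)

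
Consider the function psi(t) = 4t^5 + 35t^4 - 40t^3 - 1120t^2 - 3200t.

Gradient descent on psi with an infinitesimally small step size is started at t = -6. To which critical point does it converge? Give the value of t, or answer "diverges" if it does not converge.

psi'(t) = 20(t - 4)(t + 2)(t + 4)(t + 5), so psi'(-6) = 1600.
Gradient descent moves in the -psi' direction, i.e. t is decreasing.
There is no critical point below t=-6, and psi' keeps the same sign, so the iterate runs off to −∞.

diverges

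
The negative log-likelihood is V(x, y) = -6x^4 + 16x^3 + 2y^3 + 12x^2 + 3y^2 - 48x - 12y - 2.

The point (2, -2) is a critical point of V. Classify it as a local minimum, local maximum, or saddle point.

The mixed partial ∂²V/∂x∂y is 0, so the Hessian at any point is diag(V_xx, V_yy) = diag(24(-3x^2 + 4x + 1), 6(2y + 1)).
At (2, -2): H = diag(-72, -18).
Both eigenvalues are negative, so H is negative definite: a local maximum.

local maximum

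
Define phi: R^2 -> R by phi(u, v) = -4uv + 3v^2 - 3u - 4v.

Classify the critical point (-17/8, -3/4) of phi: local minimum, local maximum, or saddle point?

saddle point

The Hessian of phi is constant: H = [[0, -4], [-4, 6]].
det(H) = 0·6 − (-4)² = -16.
Since det(H) < 0, H is indefinite and the critical point is a saddle point.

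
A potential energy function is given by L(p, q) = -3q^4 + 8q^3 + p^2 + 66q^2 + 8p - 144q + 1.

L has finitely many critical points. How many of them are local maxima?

L separates as a function of p plus a function of q, so ∇L=0 decouples.
∂L/∂p = 2(p + 4) = 0 at p ∈ {-4}; ∂L/∂q = -12(q - 4)(q - 1)(q + 3) = 0 at q ∈ {-3, 1, 4}.
The Hessian is diagonal: diag(L_pp, L_qq). Second derivatives: L_pp(-4)=2; L_qq(-3)=-336, L_qq(1)=144, L_qq(4)=-252.
Local maxima occur where both diagonal entries negative: none. Count: 0.

0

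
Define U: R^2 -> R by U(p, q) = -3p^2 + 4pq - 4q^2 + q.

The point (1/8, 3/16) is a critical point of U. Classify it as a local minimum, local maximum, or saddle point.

local maximum

The Hessian of U is constant: H = [[-6, 4], [4, -8]].
det(H) = (-6)·(-8) − 4² = 32.
det(H) > 0 and tr(H) = -14 < 0, so H is negative definite and the point is a local maximum.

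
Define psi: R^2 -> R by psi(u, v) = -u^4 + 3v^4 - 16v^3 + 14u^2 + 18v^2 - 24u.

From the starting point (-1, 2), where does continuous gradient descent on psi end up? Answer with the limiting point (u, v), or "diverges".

(1, 3)

psi is separable, so gradient descent decouples: u follows -∂psi/∂u, v follows -∂psi/∂v.
∂psi/∂u = -4(u - 2)(u - 1)(u + 3); at u=-1 this is -48, so u increases.
∂psi/∂v = 12v(v - 3)(v - 1); at v=2 this is -24, so v increases.
u converges to its nearest critical value 1 (a local min of the u-part); v converges to 3. The iterate converges to (1, 3).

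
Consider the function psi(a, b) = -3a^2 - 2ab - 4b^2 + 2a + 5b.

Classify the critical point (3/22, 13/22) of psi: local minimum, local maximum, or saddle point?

The Hessian of psi is constant: H = [[-6, -2], [-2, -8]].
det(H) = (-6)·(-8) − (-2)² = 44.
det(H) > 0 and tr(H) = -14 < 0, so H is negative definite and the point is a local maximum.

local maximum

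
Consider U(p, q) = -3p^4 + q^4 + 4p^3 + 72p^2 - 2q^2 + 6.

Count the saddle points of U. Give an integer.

5

U separates as a function of p plus a function of q, so ∇U=0 decouples.
∂U/∂p = -12p(p - 4)(p + 3) = 0 at p ∈ {-3, 0, 4}; ∂U/∂q = 4q(q - 1)(q + 1) = 0 at q ∈ {-1, 0, 1}.
The Hessian is diagonal: diag(U_pp, U_qq). Second derivatives: U_pp(-3)=-252, U_pp(0)=144, U_pp(4)=-336; U_qq(-1)=8, U_qq(0)=-4, U_qq(1)=8.
Saddle points occur where the two diagonal entries have opposite signs: (-3, -1), (-3, 1), (0, 0), (4, -1), (4, 1). Count: 5.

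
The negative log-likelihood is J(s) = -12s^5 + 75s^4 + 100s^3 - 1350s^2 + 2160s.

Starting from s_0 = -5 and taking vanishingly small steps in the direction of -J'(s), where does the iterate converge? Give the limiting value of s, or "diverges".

-3

J'(s) = -60(s - 4)(s - 3)(s - 1)(s + 3), so J'(-5) = -51840.
Gradient descent moves in the -J' direction, i.e. s is increasing.
The nearest critical point in that direction is s = -3, where J'' = 10080 > 0 (a local minimum). The iterate converges there.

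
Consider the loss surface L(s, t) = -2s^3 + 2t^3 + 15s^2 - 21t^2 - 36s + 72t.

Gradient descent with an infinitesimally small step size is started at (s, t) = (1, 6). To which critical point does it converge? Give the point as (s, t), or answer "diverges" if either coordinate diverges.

L is separable, so gradient descent decouples: s follows -∂L/∂s, t follows -∂L/∂t.
∂L/∂s = -6(s - 3)(s - 2); at s=1 this is -12, so s increases.
∂L/∂t = 6(t - 4)(t - 3); at t=6 this is 36, so t decreases.
s converges to its nearest critical value 2 (a local min of the s-part); t converges to 4. The iterate converges to (2, 4).

(2, 4)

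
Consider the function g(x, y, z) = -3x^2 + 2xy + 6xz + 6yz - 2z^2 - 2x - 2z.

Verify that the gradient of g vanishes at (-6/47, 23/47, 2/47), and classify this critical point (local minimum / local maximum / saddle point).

saddle point

∇g = (-6x + 2y + 6z - 2, 2x + 6z, 6x + 6y - 4z - 2); substituting (-6/47, 23/47, 2/47) gives ∇g = (0, 0, 0), so (-6/47, 23/47, 2/47) is indeed a critical point.
The Hessian is constant: H = [[-6, 2, 6], [2, 0, 6], [6, 6, -4]].
Leading principal minors: Δ₁ = -6, Δ₂ = -4, Δ₃ = 376.
The minors fit neither the all-positive nor the alternating-sign pattern, so H is indefinite: a saddle point.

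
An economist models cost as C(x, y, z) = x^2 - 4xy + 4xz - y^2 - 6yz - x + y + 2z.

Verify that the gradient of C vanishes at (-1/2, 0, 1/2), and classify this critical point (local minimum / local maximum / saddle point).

saddle point

∇C = (2x - 4y + 4z - 1, -4x - 2y - 6z + 1, 4x - 6y + 2); substituting (-1/2, 0, 1/2) gives ∇C = (0, 0, 0), so (-1/2, 0, 1/2) is indeed a critical point.
The Hessian is constant: H = [[2, -4, 4], [-4, -2, -6], [4, -6, 0]].
Leading principal minors: Δ₁ = 2, Δ₂ = -20, Δ₃ = 152.
The minors fit neither the all-positive nor the alternating-sign pattern, so H is indefinite: a saddle point.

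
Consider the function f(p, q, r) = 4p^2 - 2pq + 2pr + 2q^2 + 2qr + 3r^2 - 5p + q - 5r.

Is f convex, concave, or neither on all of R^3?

f is quadratic, so its Hessian is the constant matrix H = [[8, -2, 2], [-2, 4, 2], [2, 2, 6]].
Leading principal minors: 8, 28, 104.
All positive ⇒ H ≻ 0 ⇒ convex.

convex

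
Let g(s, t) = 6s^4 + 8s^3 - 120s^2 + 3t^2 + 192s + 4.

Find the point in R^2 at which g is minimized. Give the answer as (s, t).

(-4, 0)

g(s,t) separates as P(s) + Q(t) + 4, so its minimum is min P + min Q + 4.
P'(s) = 24(s - 2)(s - 1)(s + 4) vanishes at s ∈ {-4, 1, 2}; Q'(t) = 6t vanishes at t ∈ {0}.
Local minima of P (where P''>0): P(-4)=-1664, P(2)=64. Local minima of Q: Q(0)=0.
So the global minimum of g is P(-4) + Q(0) + 4 = -1664 + 0 + 4 = -1660, attained at (-4, 0).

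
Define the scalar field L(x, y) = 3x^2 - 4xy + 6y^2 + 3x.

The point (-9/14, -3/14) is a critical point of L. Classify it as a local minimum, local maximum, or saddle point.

local minimum

The Hessian of L is constant: H = [[6, -4], [-4, 12]].
det(H) = 6·12 − (-4)² = 56.
det(H) > 0 and tr(H) = 18 > 0, so H is positive definite and the point is a local minimum.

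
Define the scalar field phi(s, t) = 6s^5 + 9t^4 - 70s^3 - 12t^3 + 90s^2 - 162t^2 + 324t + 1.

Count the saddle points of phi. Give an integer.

phi separates as a function of s plus a function of t, so ∇phi=0 decouples.
∂phi/∂s = 30s(s - 2)(s - 1)(s + 3) = 0 at s ∈ {-3, 0, 1, 2}; ∂phi/∂t = 36(t - 3)(t - 1)(t + 3) = 0 at t ∈ {-3, 1, 3}.
The Hessian is diagonal: diag(phi_ss, phi_tt). Second derivatives: phi_ss(-3)=-1800, phi_ss(0)=180, phi_ss(1)=-120, phi_ss(2)=300; phi_tt(-3)=864, phi_tt(1)=-288, phi_tt(3)=432.
Saddle points occur where the two diagonal entries have opposite signs: (-3, -3), (-3, 3), (0, 1), (1, -3), (1, 3), (2, 1). Count: 6.

6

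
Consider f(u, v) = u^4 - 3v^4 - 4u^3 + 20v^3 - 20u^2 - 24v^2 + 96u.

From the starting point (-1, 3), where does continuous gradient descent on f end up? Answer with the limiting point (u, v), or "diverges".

(-3, 1)

f is separable, so gradient descent decouples: u follows -∂f/∂u, v follows -∂f/∂v.
∂f/∂u = 4(u - 4)(u - 2)(u + 3); at u=-1 this is 120, so u decreases.
∂f/∂v = -12v(v - 4)(v - 1); at v=3 this is 72, so v decreases.
u converges to its nearest critical value -3 (a local min of the u-part); v converges to 1. The iterate converges to (-3, 1).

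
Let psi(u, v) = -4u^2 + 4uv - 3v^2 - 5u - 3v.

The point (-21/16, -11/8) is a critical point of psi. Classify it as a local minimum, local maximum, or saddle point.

The Hessian of psi is constant: H = [[-8, 4], [4, -6]].
det(H) = (-8)·(-6) − 4² = 32.
det(H) > 0 and tr(H) = -14 < 0, so H is negative definite and the point is a local maximum.

local maximum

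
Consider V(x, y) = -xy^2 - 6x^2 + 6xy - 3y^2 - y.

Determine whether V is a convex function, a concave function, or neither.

neither

The term -xy^2 is cubic, so the Hessian is not constant.
∂²V/∂y² = -2x - 6, which takes both signs as x varies (negative for sufficiently large x). A diagonal entry of the Hessian changing sign means the Hessian is neither positive- nor negative-semidefinite on all of R^2.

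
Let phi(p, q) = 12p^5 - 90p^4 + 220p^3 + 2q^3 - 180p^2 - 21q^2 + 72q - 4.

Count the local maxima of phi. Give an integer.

phi separates as a function of p plus a function of q, so ∇phi=0 decouples.
∂phi/∂p = 60p(p - 3)(p - 2)(p - 1) = 0 at p ∈ {0, 1, 2, 3}; ∂phi/∂q = 6(q - 4)(q - 3) = 0 at q ∈ {3, 4}.
The Hessian is diagonal: diag(phi_pp, phi_qq). Second derivatives: phi_pp(0)=-360, phi_pp(1)=120, phi_pp(2)=-120, phi_pp(3)=360; phi_qq(3)=-6, phi_qq(4)=6.
Local maxima occur where both diagonal entries negative: (0, 3), (2, 3). Count: 2.

2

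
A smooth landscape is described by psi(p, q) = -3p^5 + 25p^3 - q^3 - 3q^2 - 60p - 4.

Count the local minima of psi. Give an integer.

2

psi separates as a function of p plus a function of q, so ∇psi=0 decouples.
∂psi/∂p = -15(p - 2)(p - 1)(p + 1)(p + 2) = 0 at p ∈ {-2, -1, 1, 2}; ∂psi/∂q = -3q(q + 2) = 0 at q ∈ {-2, 0}.
The Hessian is diagonal: diag(psi_pp, psi_qq). Second derivatives: psi_pp(-2)=180, psi_pp(-1)=-90, psi_pp(1)=90, psi_pp(2)=-180; psi_qq(-2)=6, psi_qq(0)=-6.
Local minima occur where both diagonal entries positive: (-2, -2), (1, -2). Count: 2.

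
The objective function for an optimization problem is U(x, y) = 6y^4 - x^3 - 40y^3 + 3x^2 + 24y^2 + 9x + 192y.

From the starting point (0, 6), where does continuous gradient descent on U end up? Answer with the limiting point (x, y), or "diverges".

(-1, 4)

U is separable, so gradient descent decouples: x follows -∂U/∂x, y follows -∂U/∂y.
∂U/∂x = -3(x - 3)(x + 1); at x=0 this is 9, so x decreases.
∂U/∂y = 24(y - 4)(y - 2)(y + 1); at y=6 this is 1344, so y decreases.
x converges to its nearest critical value -1 (a local min of the x-part); y converges to 4. The iterate converges to (-1, 4).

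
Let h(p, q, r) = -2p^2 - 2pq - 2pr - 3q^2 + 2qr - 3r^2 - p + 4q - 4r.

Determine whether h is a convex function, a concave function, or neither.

h is quadratic, so its Hessian is the constant matrix H = [[-4, -2, -2], [-2, -6, 2], [-2, 2, -6]].
Leading principal minors: -4, 20, -64.
Signs alternate −, +, − ⇒ H ≺ 0 ⇒ concave.

concave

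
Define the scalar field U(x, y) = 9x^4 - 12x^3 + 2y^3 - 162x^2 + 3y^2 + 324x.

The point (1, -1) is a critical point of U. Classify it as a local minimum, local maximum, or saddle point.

The mixed partial ∂²U/∂x∂y is 0, so the Hessian at any point is diag(U_xx, U_yy) = diag(36(3x^2 - 2x - 9), 6(2y + 1)).
At (1, -1): H = diag(-288, -6).
Both eigenvalues are negative, so H is negative definite: a local maximum.

local maximum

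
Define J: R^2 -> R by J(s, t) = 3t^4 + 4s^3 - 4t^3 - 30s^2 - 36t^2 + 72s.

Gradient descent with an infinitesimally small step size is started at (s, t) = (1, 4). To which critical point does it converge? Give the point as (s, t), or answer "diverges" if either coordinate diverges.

diverges

J is separable, so gradient descent decouples: s follows -∂J/∂s, t follows -∂J/∂t.
∂J/∂s = 12(s - 3)(s - 2); at s=1 this is 24, so s decreases.
∂J/∂t = 12t(t - 3)(t + 2); at t=4 this is 288, so t decreases.
The s-coordinate has no critical point in that direction and runs off to infinity.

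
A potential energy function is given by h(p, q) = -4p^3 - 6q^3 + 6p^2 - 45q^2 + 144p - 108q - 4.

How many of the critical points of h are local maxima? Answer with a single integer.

h separates as a function of p plus a function of q, so ∇h=0 decouples.
∂h/∂p = -12(p - 4)(p + 3) = 0 at p ∈ {-3, 4}; ∂h/∂q = -18(q + 2)(q + 3) = 0 at q ∈ {-3, -2}.
The Hessian is diagonal: diag(h_pp, h_qq). Second derivatives: h_pp(-3)=84, h_pp(4)=-84; h_qq(-3)=18, h_qq(-2)=-18.
Local maxima occur where both diagonal entries negative: (4, -2). Count: 1.

1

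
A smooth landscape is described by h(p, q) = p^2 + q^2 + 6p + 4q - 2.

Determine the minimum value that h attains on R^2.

-15

h(p,q) separates as A(p) + B(q) − 2, so its minimum is min A + min B − 2.
A'(p) = 2p + 6 vanishes at p ∈ {-3}; B'(q) = 2q + 4 vanishes at q ∈ {-2}.
Local minima of A (where A''>0): A(-3)=-9. Local minima of B: B(-2)=-4.
So the global minimum of h is A(-3) + B(-2) − 2 = -9 − 4 − 2 = -15, attained at (-3, -2).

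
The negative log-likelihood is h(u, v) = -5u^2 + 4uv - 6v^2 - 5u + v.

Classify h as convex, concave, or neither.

h is quadratic, so its Hessian is the constant matrix H = [[-10, 4], [4, -12]].
det(H) = 104, tr(H) = -22.
det(H) > 0 and tr(H) < 0, so H is negative definite everywhere: concave.

concave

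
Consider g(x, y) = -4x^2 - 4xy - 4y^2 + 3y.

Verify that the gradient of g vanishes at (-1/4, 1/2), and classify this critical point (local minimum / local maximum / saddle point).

local maximum

∇g = (-8x - 4y, -4x - 8y + 3); substituting (-1/4, 1/2) gives ∇g = (0, 0), so (-1/4, 1/2) is indeed a critical point.
The Hessian of g is constant: H = [[-8, -4], [-4, -8]].
det(H) = (-8)·(-8) − (-4)² = 48.
det(H) > 0 and tr(H) = -16 < 0, so H is negative definite and the point is a local maximum.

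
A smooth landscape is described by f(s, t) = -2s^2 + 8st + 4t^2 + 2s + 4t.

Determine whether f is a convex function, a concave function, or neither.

neither

f is quadratic, so its Hessian is the constant matrix H = [[-4, 8], [8, 8]].
det(H) = -96, tr(H) = 4.
det(H) < 0, so H is indefinite: neither convex nor concave.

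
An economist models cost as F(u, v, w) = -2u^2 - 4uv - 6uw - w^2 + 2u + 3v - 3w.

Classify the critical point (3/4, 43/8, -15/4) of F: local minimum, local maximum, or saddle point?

The Hessian is constant: H = [[-4, -4, -6], [-4, 0, 0], [-6, 0, -2]].
Leading principal minors: Δ₁ = -4, Δ₂ = -16, Δ₃ = 32.
The minors fit neither the all-positive nor the alternating-sign pattern, so H is indefinite: a saddle point.

saddle point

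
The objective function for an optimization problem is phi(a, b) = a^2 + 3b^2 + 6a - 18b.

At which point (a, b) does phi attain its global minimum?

phi(a,b) separates as P(a) + Q(b), so its minimum is min P + min Q.
P'(a) = 2a + 6 vanishes at a ∈ {-3}; Q'(b) = 6b - 18 vanishes at b ∈ {3}.
Local minima of P (where P''>0): P(-3)=-9. Local minima of Q: Q(3)=-27.
So the global minimum of phi is P(-3) + Q(3) = -9 − 27 = -36, attained at (-3, 3).

(-3, 3)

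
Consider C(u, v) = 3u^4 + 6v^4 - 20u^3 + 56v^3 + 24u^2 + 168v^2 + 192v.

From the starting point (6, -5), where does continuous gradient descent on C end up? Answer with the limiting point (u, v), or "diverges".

C is separable, so gradient descent decouples: u follows -∂C/∂u, v follows -∂C/∂v.
∂C/∂u = 12u(u - 4)(u - 1); at u=6 this is 720, so u decreases.
∂C/∂v = 24(v + 1)(v + 2)(v + 4); at v=-5 this is -288, so v increases.
u converges to its nearest critical value 4 (a local min of the u-part); v converges to -4. The iterate converges to (4, -4).

(4, -4)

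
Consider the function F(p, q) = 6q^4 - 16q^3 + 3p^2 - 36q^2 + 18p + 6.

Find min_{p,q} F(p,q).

-291

F(p,q) separates as A(p) + B(q) + 6, so its minimum is min A + min B + 6.
A'(p) = 6p + 18 vanishes at p ∈ {-3}; B'(q) = 24q(q - 3)(q + 1) vanishes at q ∈ {-1, 0, 3}.
Local minima of A (where A''>0): A(-3)=-27. Local minima of B: B(-1)=-14, B(3)=-270.
So the global minimum of F is A(-3) + B(3) + 6 = -27 − 270 + 6 = -291, attained at (-3, 3).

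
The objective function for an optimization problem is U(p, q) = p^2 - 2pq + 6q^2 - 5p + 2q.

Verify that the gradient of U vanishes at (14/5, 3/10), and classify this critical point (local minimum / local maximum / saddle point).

∇U = (2p - 2q - 5, -2p + 12q + 2); substituting (14/5, 3/10) gives ∇U = (0, 0), so (14/5, 3/10) is indeed a critical point.
The Hessian of U is constant: H = [[2, -2], [-2, 12]].
det(H) = 2·12 − (-2)² = 20.
det(H) > 0 and tr(H) = 14 > 0, so H is positive definite and the point is a local minimum.

local minimum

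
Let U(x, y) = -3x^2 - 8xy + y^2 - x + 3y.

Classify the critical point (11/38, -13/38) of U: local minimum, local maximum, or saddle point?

The Hessian of U is constant: H = [[-6, -8], [-8, 2]].
det(H) = (-6)·2 − (-8)² = -76.
Since det(H) < 0, H is indefinite and the critical point is a saddle point.

saddle point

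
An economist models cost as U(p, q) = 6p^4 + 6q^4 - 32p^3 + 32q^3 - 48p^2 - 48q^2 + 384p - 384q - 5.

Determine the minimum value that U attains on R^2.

-1221

U(p,q) separates as A(p) + B(q) − 5, so its minimum is min A + min B − 5.
A'(p) = 24(p - 4)(p - 2)(p + 2) vanishes at p ∈ {-2, 2, 4}; B'(q) = 24(q - 2)(q + 2)(q + 4) vanishes at q ∈ {-4, -2, 2}.
Local minima of A (where A''>0): A(-2)=-608, A(4)=256. Local minima of B: B(-4)=256, B(2)=-608.
So the global minimum of U is A(-2) + B(2) − 5 = -608 − 608 − 5 = -1221, attained at (-2, 2).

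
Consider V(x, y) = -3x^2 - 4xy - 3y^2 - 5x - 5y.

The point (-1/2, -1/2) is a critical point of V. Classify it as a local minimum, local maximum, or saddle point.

The Hessian of V is constant: H = [[-6, -4], [-4, -6]].
det(H) = (-6)·(-6) − (-4)² = 20.
det(H) > 0 and tr(H) = -12 < 0, so H is negative definite and the point is a local maximum.

local maximum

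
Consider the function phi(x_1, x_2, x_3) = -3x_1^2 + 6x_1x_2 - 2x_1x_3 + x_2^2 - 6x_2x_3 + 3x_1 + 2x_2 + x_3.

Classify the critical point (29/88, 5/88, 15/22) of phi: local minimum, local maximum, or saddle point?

saddle point

The Hessian is constant: H = [[-6, 6, -2], [6, 2, -6], [-2, -6, 0]].
Leading principal minors: Δ₁ = -6, Δ₂ = -48, Δ₃ = 352.
The minors fit neither the all-positive nor the alternating-sign pattern, so H is indefinite: a saddle point.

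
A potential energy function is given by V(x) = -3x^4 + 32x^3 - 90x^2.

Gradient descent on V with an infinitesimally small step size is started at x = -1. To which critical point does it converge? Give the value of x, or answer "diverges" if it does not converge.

diverges

V'(x) = -12x(x - 5)(x - 3), so V'(-1) = 288.
Gradient descent moves in the -V' direction, i.e. x is decreasing.
There is no critical point below x=-1, and V' keeps the same sign, so the iterate runs off to −∞.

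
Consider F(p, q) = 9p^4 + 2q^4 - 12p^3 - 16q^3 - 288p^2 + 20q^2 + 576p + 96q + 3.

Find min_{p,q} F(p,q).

-3895

F(p,q) separates as A(p) + B(q) + 3, so its minimum is min A + min B + 3.
A'(p) = 36(p - 4)(p - 1)(p + 4) vanishes at p ∈ {-4, 1, 4}; B'(q) = 8(q - 4)(q - 3)(q + 1) vanishes at q ∈ {-1, 3, 4}.
Local minima of A (where A''>0): A(-4)=-3840, A(4)=-768. Local minima of B: B(-1)=-58, B(4)=192.
So the global minimum of F is A(-4) + B(-1) + 3 = -3840 − 58 + 3 = -3895, attained at (-4, -1).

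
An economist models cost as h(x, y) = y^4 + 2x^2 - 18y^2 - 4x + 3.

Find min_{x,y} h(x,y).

h(x,y) separates as P(x) + Q(y) + 3, so its minimum is min P + min Q + 3.
P'(x) = 4x - 4 vanishes at x ∈ {1}; Q'(y) = 4y(y - 3)(y + 3) vanishes at y ∈ {-3, 0, 3}.
Local minima of P (where P''>0): P(1)=-2. Local minima of Q: Q(-3)=-81, Q(3)=-81.
So the global minimum of h is P(1) + Q(-3) + 3 = -2 − 81 + 3 = -80, attained at (1, -3).

-80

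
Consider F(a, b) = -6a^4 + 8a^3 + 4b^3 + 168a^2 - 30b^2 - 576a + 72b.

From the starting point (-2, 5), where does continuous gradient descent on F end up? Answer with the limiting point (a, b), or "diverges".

(2, 3)

F is separable, so gradient descent decouples: a follows -∂F/∂a, b follows -∂F/∂b.
∂F/∂a = -24(a - 3)(a - 2)(a + 4); at a=-2 this is -960, so a increases.
∂F/∂b = 12(b - 3)(b - 2); at b=5 this is 72, so b decreases.
a converges to its nearest critical value 2 (a local min of the a-part); b converges to 3. The iterate converges to (2, 3).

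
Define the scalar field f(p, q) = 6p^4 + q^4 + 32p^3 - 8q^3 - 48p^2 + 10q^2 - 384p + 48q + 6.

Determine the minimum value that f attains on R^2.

f(p,q) separates as A(p) + B(q) + 6, so its minimum is min A + min B + 6.
A'(p) = 24(p - 2)(p + 2)(p + 4) vanishes at p ∈ {-4, -2, 2}; B'(q) = 4(q - 4)(q - 3)(q + 1) vanishes at q ∈ {-1, 3, 4}.
Local minima of A (where A''>0): A(-4)=256, A(2)=-608. Local minima of B: B(-1)=-29, B(4)=96.
So the global minimum of f is A(2) + B(-1) + 6 = -608 − 29 + 6 = -631, attained at (2, -1).

-631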